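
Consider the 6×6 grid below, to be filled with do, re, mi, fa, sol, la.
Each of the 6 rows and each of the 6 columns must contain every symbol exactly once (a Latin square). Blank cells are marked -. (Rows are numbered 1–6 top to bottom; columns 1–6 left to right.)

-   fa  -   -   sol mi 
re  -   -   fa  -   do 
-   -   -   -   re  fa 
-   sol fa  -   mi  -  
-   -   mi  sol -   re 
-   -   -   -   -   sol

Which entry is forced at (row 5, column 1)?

fa

Row 2, column 5: row 2 has {do, re, fa} and column 5 has {re, mi, sol}, leaving only la.
Row 2, column 2: row 2 has {do, re, fa, la} and column 2 has {fa, sol}, leaving only mi.
Row 2, column 3: row 2 has {do, re, mi, fa, la} and column 3 has {mi, fa}, leaving only sol.
Row 4, column 6: row 4 has {mi, fa, sol} and column 6 has {do, re, mi, fa, sol}, leaving only la.
Row 4, column 1: row 4 has {mi, fa, sol, la} and column 1 has {re}, leaving only do.
Row 1, column 1: row 1 has {mi, fa, sol} and column 1 has {do, re}, leaving only la.
Row 5 already has {re, mi, sol} and column 1 already has {do, re, la}, so row 5, column 1 must be fa.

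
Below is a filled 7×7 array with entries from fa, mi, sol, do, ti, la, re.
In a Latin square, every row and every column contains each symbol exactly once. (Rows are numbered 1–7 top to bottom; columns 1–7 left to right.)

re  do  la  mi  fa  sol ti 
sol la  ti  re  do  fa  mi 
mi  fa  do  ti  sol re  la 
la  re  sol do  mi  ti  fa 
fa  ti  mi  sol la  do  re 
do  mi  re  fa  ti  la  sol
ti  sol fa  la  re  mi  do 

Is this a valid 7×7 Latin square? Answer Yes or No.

Each row is a permutation of the 7 symbols, and so is each column.

Yes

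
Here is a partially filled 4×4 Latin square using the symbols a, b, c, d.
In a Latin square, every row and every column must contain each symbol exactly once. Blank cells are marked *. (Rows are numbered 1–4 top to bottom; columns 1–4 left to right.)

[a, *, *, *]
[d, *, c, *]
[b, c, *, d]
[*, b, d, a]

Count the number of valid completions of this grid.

Row 1, column 2: eliminating its row and column leaves {d}.
Row 1, column 3: eliminating its row and column leaves {b}.
Row 1, column 4: eliminating its row and column leaves {b, c}.
Row 2, column 2: eliminating its row and column leaves {a}.
Row 2, column 4: eliminating its row and column leaves {b}.
Row 3, column 3: eliminating its row and column leaves {a}.
Row 4, column 1: eliminating its row and column leaves {c}.
Only one assignment across all blanks avoids any row or column repeat, giving 1 completion.

1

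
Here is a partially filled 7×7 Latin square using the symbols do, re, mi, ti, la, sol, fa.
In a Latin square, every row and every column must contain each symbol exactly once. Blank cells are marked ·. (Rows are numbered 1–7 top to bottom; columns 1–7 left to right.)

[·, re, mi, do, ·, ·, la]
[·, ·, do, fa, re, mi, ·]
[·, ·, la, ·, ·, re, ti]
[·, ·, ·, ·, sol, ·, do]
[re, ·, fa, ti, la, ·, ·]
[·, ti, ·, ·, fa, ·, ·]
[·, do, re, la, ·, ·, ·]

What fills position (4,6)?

Row 1, column 5: row 1 has {do, re, mi, la} and column 5 has {re, la, sol, fa}, leaving only ti.
Row 2, column 7: row 2 has {do, re, mi, fa} and column 7 has {do, ti, la}, leaving only sol.
Row 2, column 2: row 2 has {do, re, mi, sol, fa} and column 2 has {do, re, ti}, leaving only la.
Row 2, column 1: row 2 has {do, re, mi, la, sol, fa} and column 1 has {re}, leaving only ti.
Row 4, column 3: row 4 has {do, sol} and column 3 has {do, re, mi, la, fa}, leaving only ti.
Row 5, column 7: row 5 has {re, ti, la, fa} and column 7 has {do, ti, la, sol}, leaving only mi.
Row 5, column 2: row 5 has {re, mi, ti, la, fa} and column 2 has {do, re, ti, la}, leaving only sol.
Row 5, column 6: row 5 has {re, mi, ti, la, sol, fa} and column 6 has {re, mi}, leaving only do.
Row 6, column 3: row 6 has {ti, fa} and column 3 has {do, re, mi, ti, la, fa}, leaving only sol.
Row 6, column 6: row 6 has {ti, sol, fa} and column 6 has {do, re, mi}, leaving only la.
Row 4 already has {do, ti, sol} and column 6 already has {do, re, mi, la}, so row 4, column 6 must be fa.

fa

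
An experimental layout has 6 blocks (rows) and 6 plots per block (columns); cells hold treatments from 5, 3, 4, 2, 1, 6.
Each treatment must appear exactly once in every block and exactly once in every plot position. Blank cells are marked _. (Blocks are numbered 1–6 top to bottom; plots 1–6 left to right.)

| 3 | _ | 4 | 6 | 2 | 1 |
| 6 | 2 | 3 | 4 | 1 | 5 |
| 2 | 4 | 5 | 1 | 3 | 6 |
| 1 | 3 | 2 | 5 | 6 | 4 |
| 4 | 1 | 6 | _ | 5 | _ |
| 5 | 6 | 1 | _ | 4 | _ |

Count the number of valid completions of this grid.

Block 1, plot 2: eliminating its block and plot leaves {5}.
Block 5, plot 4: eliminating its block and plot leaves {3, 2}.
Block 5, plot 6: eliminating its block and plot leaves {3, 2}.
Block 6, plot 4: eliminating its block and plot leaves {3, 2}.
Block 6, plot 6: eliminating its block and plot leaves {3, 2}.
Enumerating the assignments across these blanks that avoid any block or plot repeat gives 2 completions.

2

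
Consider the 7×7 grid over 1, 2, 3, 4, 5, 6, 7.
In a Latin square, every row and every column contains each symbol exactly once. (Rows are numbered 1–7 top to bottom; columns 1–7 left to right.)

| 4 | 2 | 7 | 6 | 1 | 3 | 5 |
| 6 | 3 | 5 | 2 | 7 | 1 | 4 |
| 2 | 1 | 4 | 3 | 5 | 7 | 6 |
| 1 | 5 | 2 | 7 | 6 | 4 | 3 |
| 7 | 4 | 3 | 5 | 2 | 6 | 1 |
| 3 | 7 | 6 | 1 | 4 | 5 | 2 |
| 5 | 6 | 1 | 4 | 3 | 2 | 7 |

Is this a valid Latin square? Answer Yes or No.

Each row is a permutation of the 7 symbols, and so is each column.

Yes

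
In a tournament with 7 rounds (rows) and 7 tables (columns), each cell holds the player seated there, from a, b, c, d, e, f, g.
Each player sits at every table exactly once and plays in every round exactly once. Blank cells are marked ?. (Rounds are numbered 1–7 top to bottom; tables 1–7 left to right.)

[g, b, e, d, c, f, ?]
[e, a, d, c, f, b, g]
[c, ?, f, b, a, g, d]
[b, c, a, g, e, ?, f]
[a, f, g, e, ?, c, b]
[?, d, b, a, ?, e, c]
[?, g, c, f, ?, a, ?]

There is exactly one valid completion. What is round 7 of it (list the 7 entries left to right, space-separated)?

d g c f b a e

Round 7, table 1: round 7 has {a, c, f, g} and table 1 has {a, b, c, e, g}, leaving only d.
Round 7, table 5: round 7 has {a, c, d, f, g} and table 5 has {a, c, e, f}, leaving only b.
Round 7, table 7: round 7 has {a, b, c, d, f, g} and table 7 has {b, c, d, f, g}, leaving only e.
So round 7 reads: d g c f b a e.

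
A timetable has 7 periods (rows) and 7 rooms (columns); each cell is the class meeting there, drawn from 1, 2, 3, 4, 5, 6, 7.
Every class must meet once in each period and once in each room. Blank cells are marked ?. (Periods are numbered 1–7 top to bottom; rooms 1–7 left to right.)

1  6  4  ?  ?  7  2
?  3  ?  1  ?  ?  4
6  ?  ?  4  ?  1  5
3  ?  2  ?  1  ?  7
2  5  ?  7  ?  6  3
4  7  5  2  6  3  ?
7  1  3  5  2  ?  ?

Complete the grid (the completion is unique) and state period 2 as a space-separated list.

Period 2, room 1: period 2 has {1, 3, 4} and room 1 has {1, 2, 3, 4, 6, 7}, leaving only 5.
Period 2, room 5: period 2 has {1, 3, 4, 5} and room 5 has {1, 2, 6}, leaving only 7.
Period 2, room 3: period 2 has {1, 3, 4, 5, 7} and room 3 has {2, 3, 4, 5}, leaving only 6.
Period 2, room 6: period 2 has {1, 3, 4, 5, 6, 7} and room 6 has {1, 3, 6, 7}, leaving only 2.
So period 2 reads: 5 3 6 1 7 2 4.

5 3 6 1 7 2 4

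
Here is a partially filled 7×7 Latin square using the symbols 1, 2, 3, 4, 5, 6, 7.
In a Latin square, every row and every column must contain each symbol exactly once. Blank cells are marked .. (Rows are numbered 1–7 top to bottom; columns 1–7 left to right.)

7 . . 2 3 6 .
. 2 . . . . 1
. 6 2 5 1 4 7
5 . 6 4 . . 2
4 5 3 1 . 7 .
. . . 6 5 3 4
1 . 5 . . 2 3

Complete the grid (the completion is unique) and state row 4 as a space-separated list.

Row 4, column 5: row 4 has {2, 4, 5, 6} and column 5 has {1, 3, 5}, leaving only 7.
Row 4, column 6: row 4 has {2, 4, 5, 6, 7} and column 6 has {2, 3, 4, 6, 7}, leaving only 1.
Row 4, column 2: row 4 has {1, 2, 4, 5, 6, 7} and column 2 has {2, 5, 6}, leaving only 3.
So row 4 reads: 5 3 6 4 7 1 2.

5 3 6 4 7 1 2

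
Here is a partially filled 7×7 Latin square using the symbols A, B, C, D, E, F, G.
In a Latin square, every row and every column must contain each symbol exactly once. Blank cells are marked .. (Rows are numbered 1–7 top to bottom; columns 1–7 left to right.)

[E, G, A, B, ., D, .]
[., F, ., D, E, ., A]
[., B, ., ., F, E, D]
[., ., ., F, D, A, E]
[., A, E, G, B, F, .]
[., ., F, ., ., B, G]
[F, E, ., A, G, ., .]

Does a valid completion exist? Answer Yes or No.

No row or column among the givens repeats a symbol, and propagating forced cells runs into no contradiction.
One valid completion exists (for instance, E G A B C D F / B F C D E G A / A B G C F E D / G C B F D A E / D A E G B F C / C D F E A B G / F E D A G C B).

Yes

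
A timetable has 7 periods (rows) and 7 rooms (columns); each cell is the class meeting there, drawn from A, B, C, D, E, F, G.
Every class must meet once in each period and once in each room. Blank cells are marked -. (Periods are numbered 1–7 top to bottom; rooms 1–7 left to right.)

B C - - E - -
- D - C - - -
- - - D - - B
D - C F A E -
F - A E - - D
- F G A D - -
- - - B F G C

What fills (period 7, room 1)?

A

Period 1, room 4: period 1 has {B, C, E} and room 4 has {A, B, C, D, E, F}, leaving only G.
Period 4, room 7: period 4 has {A, C, D, E, F} and room 7 has {B, C, D}, leaving only G.
Period 4, room 2: period 4 has {A, C, D, E, F, G} and room 2 has {C, D, F}, leaving only B.
Period 5, room 2: period 5 has {A, D, E, F} and room 2 has {B, C, D, F}, leaving only G.
Period 6, room 7: period 6 has {A, D, F, G} and room 7 has {B, C, D, G}, leaving only E.
Period 6, room 1: period 6 has {A, D, E, F, G} and room 1 has {B, D, F}, leaving only C.
Period 6, room 6: period 6 has {A, C, D, E, F, G} and room 6 has {E, G}, leaving only B.
Period 5, room 6: period 5 has {A, D, E, F, G} and room 6 has {B, E, G}, leaving only C.
Period 5, room 5: period 5 has {A, C, D, E, F, G} and room 5 has {A, D, E, F}, leaving only B.
Period 2, room 5: period 2 has {C, D} and room 5 has {A, B, D, E, F}, leaving only G.
Period 3, room 5: period 3 has {B, D} and room 5 has {A, B, D, E, F, G}, leaving only C.
Period 7, room 1 is narrowed to {A, E}.
If it were E, then period 2, room 7 would be left with no valid symbol.
So period 7, room 1 must be A.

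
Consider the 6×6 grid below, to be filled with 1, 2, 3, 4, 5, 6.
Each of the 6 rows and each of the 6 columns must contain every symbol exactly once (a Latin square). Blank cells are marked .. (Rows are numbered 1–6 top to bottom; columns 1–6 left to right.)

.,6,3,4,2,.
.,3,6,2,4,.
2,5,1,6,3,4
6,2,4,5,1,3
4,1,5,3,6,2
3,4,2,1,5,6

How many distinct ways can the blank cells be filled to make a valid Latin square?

2

Row 1, column 1: eliminating its row and column leaves {1, 5}.
Row 1, column 6: eliminating its row and column leaves {1, 5}.
Row 2, column 1: eliminating its row and column leaves {1, 5}.
Row 2, column 6: eliminating its row and column leaves {1, 5}.
Enumerating the assignments across these blanks that avoid any row or column repeat gives 2 completions.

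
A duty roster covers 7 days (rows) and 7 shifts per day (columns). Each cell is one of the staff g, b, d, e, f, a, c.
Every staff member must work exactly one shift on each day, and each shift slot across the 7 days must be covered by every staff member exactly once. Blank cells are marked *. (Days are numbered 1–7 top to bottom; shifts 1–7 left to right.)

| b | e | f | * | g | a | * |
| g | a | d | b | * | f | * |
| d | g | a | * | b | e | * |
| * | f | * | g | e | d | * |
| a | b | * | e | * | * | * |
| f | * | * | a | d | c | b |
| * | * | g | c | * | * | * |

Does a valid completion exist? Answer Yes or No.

Day 6, shift 2: day 6 together with shift 2 already contain {g, b, d, e, f, a, c} — every symbol — so nothing can go there. The grid has no valid completion.

No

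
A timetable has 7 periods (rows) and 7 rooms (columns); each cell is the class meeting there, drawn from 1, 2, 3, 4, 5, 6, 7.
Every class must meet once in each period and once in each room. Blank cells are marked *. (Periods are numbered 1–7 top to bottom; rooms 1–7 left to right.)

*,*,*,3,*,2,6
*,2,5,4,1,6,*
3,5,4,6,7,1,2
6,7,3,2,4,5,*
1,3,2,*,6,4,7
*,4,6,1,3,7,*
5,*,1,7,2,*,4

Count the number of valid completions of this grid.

Period 1, room 1: eliminating its period and room leaves {4, 7}.
Period 1, room 2: eliminating its period and room leaves {1}.
Period 1, room 3: eliminating its period and room leaves {7}.
Period 1, room 5: eliminating its period and room leaves {5}.
Period 2, room 1: eliminating its period and room leaves {7}.
Period 2, room 7: eliminating its period and room leaves {3}.
Period 4, room 7: eliminating its period and room leaves {1}.
Period 5, room 4: eliminating its period and room leaves {5}.
Period 6, room 1: eliminating its period and room leaves {2}.
Period 6, room 7: eliminating its period and room leaves {5}.
Period 7, room 2: eliminating its period and room leaves {6}.
Period 7, room 6: eliminating its period and room leaves {3}.
Only one assignment across all blanks avoids any period or room repeat, giving 1 completion.

1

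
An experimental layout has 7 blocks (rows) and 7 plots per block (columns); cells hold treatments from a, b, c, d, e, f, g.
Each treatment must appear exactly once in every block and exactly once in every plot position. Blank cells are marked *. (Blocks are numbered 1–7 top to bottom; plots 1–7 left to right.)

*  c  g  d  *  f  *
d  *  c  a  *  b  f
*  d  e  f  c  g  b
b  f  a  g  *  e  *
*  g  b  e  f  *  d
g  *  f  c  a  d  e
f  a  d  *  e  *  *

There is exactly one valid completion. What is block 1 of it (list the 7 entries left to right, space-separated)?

e c g d b f a

Block 1, plot 5: block 1 has {c, d, f, g} and plot 5 has {a, c, e, f}, leaving only b.
Block 1, plot 7: block 1 has {b, c, d, f, g} and plot 7 has {b, d, e, f}, leaving only a.
Block 1, plot 1: block 1 has {a, b, c, d, f, g} and plot 1 has {b, d, f, g}, leaving only e.
So block 1 reads: e c g d b f a.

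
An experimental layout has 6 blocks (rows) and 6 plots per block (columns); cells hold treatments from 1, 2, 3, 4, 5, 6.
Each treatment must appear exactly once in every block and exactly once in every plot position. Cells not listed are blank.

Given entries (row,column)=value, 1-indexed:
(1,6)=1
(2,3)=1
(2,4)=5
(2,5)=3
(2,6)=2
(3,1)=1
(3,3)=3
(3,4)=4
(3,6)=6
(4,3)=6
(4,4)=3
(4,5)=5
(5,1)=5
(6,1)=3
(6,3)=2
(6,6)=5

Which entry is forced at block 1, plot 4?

Block 3, plot 5: block 3 has {1, 3, 4, 6} and plot 5 has {3, 5}, leaving only 2.
Block 3, plot 2: block 3 has {1, 2, 3, 4, 6} and plot 2 has {}, leaving only 5.
Block 4, plot 6: block 4 has {3, 5, 6} and plot 6 has {1, 2, 5, 6}, leaving only 4.
Block 4, plot 1: block 4 has {3, 4, 5, 6} and plot 1 has {1, 3, 5}, leaving only 2.
Block 4, plot 2: block 4 has {2, 3, 4, 5, 6} and plot 2 has {5}, leaving only 1.
Block 5, plot 3: block 5 has {5} and plot 3 has {1, 2, 3, 6}, leaving only 4.
Block 1, plot 3: block 1 has {1} and plot 3 has {1, 2, 3, 4, 6}, leaving only 5.
Block 5, plot 6: block 5 has {4, 5} and plot 6 has {1, 2, 4, 5, 6}, leaving only 3.
Block 1, plot 4 is narrowed to {2, 6}.
If it were 6, then block 1, plot 5 would be left with no valid symbol.
So block 1, plot 4 must be 2.

2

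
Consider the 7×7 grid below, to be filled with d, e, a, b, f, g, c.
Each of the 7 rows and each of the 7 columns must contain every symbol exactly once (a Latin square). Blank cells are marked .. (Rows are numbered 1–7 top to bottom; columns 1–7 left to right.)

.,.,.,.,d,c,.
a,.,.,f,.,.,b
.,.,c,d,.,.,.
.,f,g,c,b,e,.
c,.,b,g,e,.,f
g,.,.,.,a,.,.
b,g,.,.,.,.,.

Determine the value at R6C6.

Row 4, column 1: row 4 has {e, b, f, g, c} and column 1 has {a, b, g, c}, leaving only d.
Row 4, column 7: row 4 has {d, e, b, f, g, c} and column 7 has {b, f}, leaving only a.
Row 6, column 6 is narrowed to {d, b, f}.
If it were d, then row 7, column 6 would be left with no valid symbol.
If it were b, propagating the remaining blanks reaches a contradiction.
So row 6, column 6 must be f.

f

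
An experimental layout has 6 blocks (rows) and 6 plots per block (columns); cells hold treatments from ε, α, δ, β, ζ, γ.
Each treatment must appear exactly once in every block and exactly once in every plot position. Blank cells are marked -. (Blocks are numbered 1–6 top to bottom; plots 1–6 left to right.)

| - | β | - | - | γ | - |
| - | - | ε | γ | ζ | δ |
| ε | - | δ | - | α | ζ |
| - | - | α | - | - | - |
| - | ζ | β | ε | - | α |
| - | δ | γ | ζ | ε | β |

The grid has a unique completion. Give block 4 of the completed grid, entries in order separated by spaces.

ζ ε α δ β γ

Block 1, plot 3: block 1 has {β, γ} and plot 3 has {ε, α, δ, β, γ}, leaving only ζ.
Block 1, plot 6: block 1 has {β, ζ, γ} and plot 6 has {α, δ, β, ζ}, leaving only ε.
Block 4, plot 6: block 4 has {α} and plot 6 has {ε, α, δ, β, ζ}, leaving only γ.
Block 4, plot 2: block 4 has {α, γ} and plot 2 has {δ, β, ζ}, leaving only ε.
Block 2, plot 2: block 2 has {ε, δ, ζ, γ} and plot 2 has {ε, δ, β, ζ}, leaving only α.
Block 2, plot 1: block 2 has {ε, α, δ, ζ, γ} and plot 1 has {ε}, leaving only β.
Block 3, plot 2: block 3 has {ε, α, δ, ζ} and plot 2 has {ε, α, δ, β, ζ}, leaving only γ.
Block 3, plot 4: block 3 has {ε, α, δ, ζ, γ} and plot 4 has {ε, ζ, γ}, leaving only β.
Block 4, plot 4: block 4 has {ε, α, γ} and plot 4 has {ε, β, ζ, γ}, leaving only δ.
Block 4, plot 1: block 4 has {ε, α, δ, γ} and plot 1 has {ε, β}, leaving only ζ.
Block 4, plot 5: block 4 has {ε, α, δ, ζ, γ} and plot 5 has {ε, α, ζ, γ}, leaving only β.
So block 4 reads: ζ ε α δ β γ.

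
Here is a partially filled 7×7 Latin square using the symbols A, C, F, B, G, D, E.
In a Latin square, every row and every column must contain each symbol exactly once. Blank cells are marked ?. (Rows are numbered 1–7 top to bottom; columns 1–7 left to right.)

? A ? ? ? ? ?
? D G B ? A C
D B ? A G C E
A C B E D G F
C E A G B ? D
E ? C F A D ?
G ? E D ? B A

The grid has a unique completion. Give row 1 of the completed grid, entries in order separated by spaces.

B A D C F E G

Row 1, column 4: row 1 has {A} and column 4 has {A, F, B, G, D, E}, leaving only C.
Row 2, column 1: row 2 has {A, C, B, G, D} and column 1 has {A, C, G, D, E}, leaving only F.
Row 1, column 1: row 1 has {A, C} and column 1 has {A, C, F, G, D, E}, leaving only B.
Row 1, column 7: row 1 has {A, C, B} and column 7 has {A, C, F, D, E}, leaving only G.
Row 2, column 5: row 2 has {A, C, F, B, G, D} and column 5 has {A, B, G, D}, leaving only E.
Row 1, column 5: row 1 has {A, C, B, G} and column 5 has {A, B, G, D, E}, leaving only F.
Row 1, column 3: row 1 has {A, C, F, B, G} and column 3 has {A, C, B, G, E}, leaving only D.
Row 1, column 6: row 1 has {A, C, F, B, G, D} and column 6 has {A, C, B, G, D}, leaving only E.
So row 1 reads: B A D C F E G.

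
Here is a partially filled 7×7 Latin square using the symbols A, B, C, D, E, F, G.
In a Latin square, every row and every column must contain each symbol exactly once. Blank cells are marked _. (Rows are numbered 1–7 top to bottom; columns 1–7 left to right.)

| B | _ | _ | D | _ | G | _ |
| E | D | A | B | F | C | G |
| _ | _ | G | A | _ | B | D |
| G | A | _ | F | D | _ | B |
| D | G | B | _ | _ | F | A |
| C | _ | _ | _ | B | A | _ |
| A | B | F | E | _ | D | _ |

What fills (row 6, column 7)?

E

Row 3, column 1: row 3 has {A, B, D, G} and column 1 has {A, B, C, D, E, G}, leaving only F.
Row 4, column 6: row 4 has {A, B, D, F, G} and column 6 has {A, B, C, D, F, G}, leaving only E.
Row 4, column 3: row 4 has {A, B, D, E, F, G} and column 3 has {A, B, F, G}, leaving only C.
Row 1, column 3: row 1 has {B, D, G} and column 3 has {A, B, C, F, G}, leaving only E.
Row 5, column 4: row 5 has {A, B, D, F, G} and column 4 has {A, B, D, E, F}, leaving only C.
Row 5, column 5: row 5 has {A, B, C, D, F, G} and column 5 has {B, D, F}, leaving only E.
Row 3, column 5: row 3 has {A, B, D, F, G} and column 5 has {B, D, E, F}, leaving only C.
Row 1, column 5: row 1 has {B, D, E, G} and column 5 has {B, C, D, E, F}, leaving only A.
Row 3, column 2: row 3 has {A, B, C, D, F, G} and column 2 has {A, B, D, G}, leaving only E.
Row 6, column 2: row 6 has {A, B, C} and column 2 has {A, B, D, E, G}, leaving only F.
Row 6 already has {A, B, C, F} and column 7 already has {A, B, D, G}, so row 6, column 7 must be E.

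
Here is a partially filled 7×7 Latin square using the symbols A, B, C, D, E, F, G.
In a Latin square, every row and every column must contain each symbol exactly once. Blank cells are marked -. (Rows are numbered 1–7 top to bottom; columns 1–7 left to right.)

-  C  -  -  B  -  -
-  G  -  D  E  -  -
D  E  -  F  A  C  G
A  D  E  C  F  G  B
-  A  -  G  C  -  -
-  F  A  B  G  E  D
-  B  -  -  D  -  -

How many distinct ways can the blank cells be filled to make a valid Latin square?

9

Row 1, column 1: eliminating its row and column leaves {E, F, G}.
Row 1, column 3: eliminating its row and column leaves {D, F, G}.
Row 1, column 4: eliminating its row and column leaves {A, E}.
Row 1, column 6: eliminating its row and column leaves {A, D, F}.
Row 1, column 7: eliminating its row and column leaves {A, E, F}.
Row 2, column 1: eliminating its row and column leaves {B, C, F}.
Row 2, column 3: eliminating its row and column leaves {B, C, F}.
Row 2, column 6: eliminating its row and column leaves {A, B, F}.
Row 2, column 7: eliminating its row and column leaves {A, C, F}.
Row 3, column 3: eliminating its row and column leaves {B}.
Row 5, column 1: eliminating its row and column leaves {B, E, F}.
Row 5, column 3: eliminating its row and column leaves {B, D, F}.
Row 5, column 6: eliminating its row and column leaves {B, D, F}.
Row 5, column 7: eliminating its row and column leaves {E, F}.
Row 6, column 1: eliminating its row and column leaves {C}.
Row 7, column 1: eliminating its row and column leaves {C, E, F, G}.
Row 7, column 3: eliminating its row and column leaves {C, F, G}.
Row 7, column 4: eliminating its row and column leaves {A, E}.
Row 7, column 6: eliminating its row and column leaves {A, F}.
Row 7, column 7: eliminating its row and column leaves {A, C, E, F}.
Enumerating the assignments across these blanks that avoid any row or column repeat gives 9 completions.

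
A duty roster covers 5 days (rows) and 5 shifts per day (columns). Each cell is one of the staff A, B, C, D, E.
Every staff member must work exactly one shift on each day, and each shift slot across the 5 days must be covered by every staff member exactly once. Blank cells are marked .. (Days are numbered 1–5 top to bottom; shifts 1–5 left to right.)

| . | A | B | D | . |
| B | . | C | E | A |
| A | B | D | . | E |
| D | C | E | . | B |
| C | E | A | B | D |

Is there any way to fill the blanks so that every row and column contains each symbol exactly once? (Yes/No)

No day or shift among the givens repeats a symbol, and propagating forced cells runs into no contradiction.
One valid completion exists (for instance, E A B D C / B D C E A / A B D C E / D C E A B / C E A B D).

Yes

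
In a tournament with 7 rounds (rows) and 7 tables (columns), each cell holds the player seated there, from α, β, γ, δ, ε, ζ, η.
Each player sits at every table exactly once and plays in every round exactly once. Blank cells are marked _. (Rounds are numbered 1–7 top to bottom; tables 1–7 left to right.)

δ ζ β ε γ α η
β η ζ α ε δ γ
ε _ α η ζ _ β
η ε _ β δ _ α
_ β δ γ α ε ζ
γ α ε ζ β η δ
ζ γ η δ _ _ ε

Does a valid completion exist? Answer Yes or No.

Round 5, table 1: round 5 together with table 1 already contain {α, β, γ, δ, ε, ζ, η} — every symbol — so nothing can go there. The grid has no valid completion.

No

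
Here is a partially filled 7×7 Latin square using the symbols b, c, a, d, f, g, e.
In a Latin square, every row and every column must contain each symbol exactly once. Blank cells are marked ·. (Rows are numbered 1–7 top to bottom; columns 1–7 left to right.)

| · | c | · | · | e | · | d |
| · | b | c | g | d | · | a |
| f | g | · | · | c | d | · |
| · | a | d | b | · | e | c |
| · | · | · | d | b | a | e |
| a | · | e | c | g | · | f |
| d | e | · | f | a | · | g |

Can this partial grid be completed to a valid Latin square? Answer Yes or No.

Yes

No row or column among the givens repeats a symbol, and propagating forced cells runs into no contradiction.
One valid completion exists (for instance, b c f a e g d / e b c g d f a / f g a e c d b / g a d b f e c / c f g d b a e / a d e c g b f / d e b f a c g).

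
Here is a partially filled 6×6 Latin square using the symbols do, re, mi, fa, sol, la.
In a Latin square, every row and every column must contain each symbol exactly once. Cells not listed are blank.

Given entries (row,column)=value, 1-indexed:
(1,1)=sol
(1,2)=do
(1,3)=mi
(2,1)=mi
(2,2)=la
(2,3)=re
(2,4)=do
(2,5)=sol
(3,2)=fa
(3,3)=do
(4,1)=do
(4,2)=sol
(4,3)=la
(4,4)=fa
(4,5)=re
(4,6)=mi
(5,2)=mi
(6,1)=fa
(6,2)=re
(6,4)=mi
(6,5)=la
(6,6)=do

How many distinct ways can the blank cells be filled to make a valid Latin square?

Row 1, column 4: eliminating its row and column leaves {re, la}.
Row 1, column 5: eliminating its row and column leaves {fa}.
Row 1, column 6: eliminating its row and column leaves {re, fa, la}.
Row 2, column 6: eliminating its row and column leaves {fa}.
Row 3, column 1: eliminating its row and column leaves {re, la}.
Row 3, column 4: eliminating its row and column leaves {re, sol, la}.
Row 3, column 5: eliminating its row and column leaves {mi}.
Row 3, column 6: eliminating its row and column leaves {re, sol, la}.
Row 5, column 1: eliminating its row and column leaves {re, la}.
Row 5, column 3: eliminating its row and column leaves {fa, sol}.
Row 5, column 4: eliminating its row and column leaves {re, sol, la}.
Row 5, column 5: eliminating its row and column leaves {do, fa}.
Row 5, column 6: eliminating its row and column leaves {re, fa, sol, la}.
Row 6, column 3: eliminating its row and column leaves {sol}.
Enumerating the assignments across these blanks that avoid any row or column repeat gives 4 completions.

4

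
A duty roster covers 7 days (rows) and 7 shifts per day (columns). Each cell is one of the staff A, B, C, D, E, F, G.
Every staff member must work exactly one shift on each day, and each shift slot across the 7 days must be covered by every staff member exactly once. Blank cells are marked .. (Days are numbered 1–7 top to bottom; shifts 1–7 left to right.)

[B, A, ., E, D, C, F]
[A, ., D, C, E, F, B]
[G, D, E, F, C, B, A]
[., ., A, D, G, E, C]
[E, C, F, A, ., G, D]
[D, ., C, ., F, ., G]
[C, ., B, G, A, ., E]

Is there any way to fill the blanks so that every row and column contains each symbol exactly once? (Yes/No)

No day or shift among the givens repeats a symbol, and propagating forced cells runs into no contradiction.
One valid completion exists (for instance, B A G E D C F / A G D C E F B / G D E F C B A / F B A D G E C / E C F A B G D / D E C B F A G / C F B G A D E).

Yes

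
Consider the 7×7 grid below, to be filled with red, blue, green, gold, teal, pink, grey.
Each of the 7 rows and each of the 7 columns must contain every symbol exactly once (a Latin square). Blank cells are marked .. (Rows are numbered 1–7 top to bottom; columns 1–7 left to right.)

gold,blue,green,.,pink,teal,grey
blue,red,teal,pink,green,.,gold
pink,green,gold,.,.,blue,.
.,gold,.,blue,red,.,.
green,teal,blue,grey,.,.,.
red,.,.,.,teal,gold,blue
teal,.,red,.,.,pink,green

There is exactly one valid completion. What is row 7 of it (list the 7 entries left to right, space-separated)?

teal grey red gold blue pink green

Row 7, column 2: row 7 has {red, green, teal, pink} and column 2 has {red, blue, green, gold, teal}, leaving only grey.
Row 7, column 4: row 7 has {red, green, teal, pink, grey} and column 4 has {blue, pink, grey}, leaving only gold.
Row 7, column 5: row 7 has {red, green, gold, teal, pink, grey} and column 5 has {red, green, teal, pink}, leaving only blue.
So row 7 reads: teal grey red gold blue pink green.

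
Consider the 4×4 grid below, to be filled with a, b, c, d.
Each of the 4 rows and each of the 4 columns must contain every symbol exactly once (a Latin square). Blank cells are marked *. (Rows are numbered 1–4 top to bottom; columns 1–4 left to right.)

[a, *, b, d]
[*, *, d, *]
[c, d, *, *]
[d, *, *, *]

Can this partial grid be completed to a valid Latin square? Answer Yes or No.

Yes

No row or column among the givens repeats a symbol, and propagating forced cells runs into no contradiction.
One valid completion exists (for instance, a c b d / b a d c / c d a b / d b c a).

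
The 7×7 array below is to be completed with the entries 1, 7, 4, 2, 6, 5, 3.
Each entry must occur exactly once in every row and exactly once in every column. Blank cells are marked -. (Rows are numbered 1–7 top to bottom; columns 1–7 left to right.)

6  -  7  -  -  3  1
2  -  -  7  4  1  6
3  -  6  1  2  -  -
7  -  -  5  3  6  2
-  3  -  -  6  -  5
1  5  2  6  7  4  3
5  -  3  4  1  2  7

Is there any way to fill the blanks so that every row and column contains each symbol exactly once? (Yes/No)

No

Row 2, column 2: row 2 together with column 2 already contain {1, 7, 4, 2, 6, 5, 3} — every symbol — so nothing can go there. The grid has no valid completion.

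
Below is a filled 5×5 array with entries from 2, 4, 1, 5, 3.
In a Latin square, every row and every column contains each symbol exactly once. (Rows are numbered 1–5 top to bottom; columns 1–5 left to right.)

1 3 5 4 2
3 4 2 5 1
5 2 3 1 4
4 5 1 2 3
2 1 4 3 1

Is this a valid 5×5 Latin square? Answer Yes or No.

Row 5 contains 1 twice (at columns 2 and 5), so it is not a permutation.

No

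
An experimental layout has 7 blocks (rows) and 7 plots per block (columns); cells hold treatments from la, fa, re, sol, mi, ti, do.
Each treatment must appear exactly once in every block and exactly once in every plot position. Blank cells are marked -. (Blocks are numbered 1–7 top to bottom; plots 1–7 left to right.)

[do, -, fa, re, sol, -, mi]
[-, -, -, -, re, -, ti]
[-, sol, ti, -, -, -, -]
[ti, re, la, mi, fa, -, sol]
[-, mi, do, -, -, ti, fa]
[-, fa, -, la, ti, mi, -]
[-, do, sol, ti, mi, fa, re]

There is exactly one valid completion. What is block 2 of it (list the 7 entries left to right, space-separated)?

Block 2, plot 2: block 2 has {re, ti} and plot 2 has {fa, re, sol, mi, do}, leaving only la.
Block 2, plot 3: block 2 has {la, re, ti} and plot 3 has {la, fa, sol, ti, do}, leaving only mi.
Block 1, plot 2: block 1 has {fa, re, sol, mi, do} and plot 2 has {la, fa, re, sol, mi, do}, leaving only ti.
Block 1, plot 6: block 1 has {fa, re, sol, mi, ti, do} and plot 6 has {fa, mi, ti}, leaving only la.
Block 4, plot 6: block 4 has {la, fa, re, sol, mi, ti} and plot 6 has {la, fa, mi, ti}, leaving only do.
Block 2, plot 6: block 2 has {la, re, mi, ti} and plot 6 has {la, fa, mi, ti, do}, leaving only sol.
Block 2, plot 1: block 2 has {la, re, sol, mi, ti} and plot 1 has {ti, do}, leaving only fa.
Block 2, plot 4: block 2 has {la, fa, re, sol, mi, ti} and plot 4 has {la, re, mi, ti}, leaving only do.
So block 2 reads: fa la mi do re sol ti.

fa la mi do re sol ti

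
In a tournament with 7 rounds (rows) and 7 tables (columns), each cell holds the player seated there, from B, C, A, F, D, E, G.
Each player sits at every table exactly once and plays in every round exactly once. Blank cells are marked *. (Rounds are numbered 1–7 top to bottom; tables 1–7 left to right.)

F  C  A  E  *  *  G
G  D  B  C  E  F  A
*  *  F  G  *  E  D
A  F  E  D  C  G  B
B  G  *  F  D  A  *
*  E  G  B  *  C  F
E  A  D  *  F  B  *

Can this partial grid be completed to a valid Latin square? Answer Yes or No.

No

Round 7, table 4: round 7 together with table 4 already contain {B, C, A, F, D, E, G} — every symbol — so nothing can go there. The grid has no valid completion.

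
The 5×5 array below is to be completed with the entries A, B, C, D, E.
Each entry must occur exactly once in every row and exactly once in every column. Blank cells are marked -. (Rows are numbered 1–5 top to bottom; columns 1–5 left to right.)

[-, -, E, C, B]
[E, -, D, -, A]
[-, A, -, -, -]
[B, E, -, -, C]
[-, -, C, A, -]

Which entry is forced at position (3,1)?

Row 1, column 2: row 1 has {B, C, E} and column 2 has {A, E}, leaving only D.
Row 1, column 1: row 1 has {B, C, D, E} and column 1 has {B, E}, leaving only A.
Row 2, column 4: row 2 has {A, D, E} and column 4 has {A, C}, leaving only B.
Row 2, column 2: row 2 has {A, B, D, E} and column 2 has {A, D, E}, leaving only C.
Row 3, column 3: row 3 has {A} and column 3 has {C, D, E}, leaving only B.
Row 4, column 3: row 4 has {B, C, E} and column 3 has {B, C, D, E}, leaving only A.
Row 4, column 4: row 4 has {A, B, C, E} and column 4 has {A, B, C}, leaving only D.
Row 3, column 4: row 3 has {A, B} and column 4 has {A, B, C, D}, leaving only E.
Row 3, column 5: row 3 has {A, B, E} and column 5 has {A, B, C}, leaving only D.
Row 3 already has {A, B, D, E} and column 1 already has {A, B, E}, so row 3, column 1 must be C.

C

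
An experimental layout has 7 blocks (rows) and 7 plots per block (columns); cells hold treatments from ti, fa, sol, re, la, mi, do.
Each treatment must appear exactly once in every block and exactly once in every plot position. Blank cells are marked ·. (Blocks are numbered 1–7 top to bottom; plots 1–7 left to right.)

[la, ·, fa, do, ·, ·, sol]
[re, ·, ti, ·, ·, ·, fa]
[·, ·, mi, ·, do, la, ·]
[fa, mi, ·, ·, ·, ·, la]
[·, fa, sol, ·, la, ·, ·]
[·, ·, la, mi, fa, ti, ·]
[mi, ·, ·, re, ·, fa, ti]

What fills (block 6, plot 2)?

Block 3, plot 7: block 3 has {la, mi, do} and plot 7 has {ti, fa, sol, la}, leaving only re.
Block 5, plot 4: block 5 has {fa, sol, la} and plot 4 has {re, mi, do}, leaving only ti.
Block 4, plot 4: block 4 has {fa, la, mi} and plot 4 has {ti, re, mi, do}, leaving only sol.
Block 2, plot 4: block 2 has {ti, fa, re} and plot 4 has {ti, sol, re, mi, do}, leaving only la.
Block 3, plot 4: block 3 has {re, la, mi, do} and plot 4 has {ti, sol, re, la, mi, do}, leaving only fa.
Block 5, plot 1: block 5 has {ti, fa, sol, la} and plot 1 has {fa, re, la, mi}, leaving only do.
Block 5, plot 7: block 5 has {ti, fa, sol, la, do} and plot 7 has {ti, fa, sol, re, la}, leaving only mi.
Block 5, plot 6: block 5 has {ti, fa, sol, la, mi, do} and plot 6 has {ti, fa, la}, leaving only re.
Block 1, plot 6: block 1 has {fa, sol, la, do} and plot 6 has {ti, fa, re, la}, leaving only mi.
Block 4, plot 6: block 4 has {fa, sol, la, mi} and plot 6 has {ti, fa, re, la, mi}, leaving only do.
Block 2, plot 6: block 2 has {ti, fa, re, la} and plot 6 has {ti, fa, re, la, mi, do}, leaving only sol.
Block 2, plot 2: block 2 has {ti, fa, sol, re, la} and plot 2 has {fa, mi}, leaving only do.
Block 2, plot 5: block 2 has {ti, fa, sol, re, la, do} and plot 5 has {fa, la, do}, leaving only mi.
Block 4, plot 3: block 4 has {fa, sol, la, mi, do} and plot 3 has {ti, fa, sol, la, mi}, leaving only re.
Block 4, plot 5: block 4 has {fa, sol, re, la, mi, do} and plot 5 has {fa, la, mi, do}, leaving only ti.
Block 1, plot 5: block 1 has {fa, sol, la, mi, do} and plot 5 has {ti, fa, la, mi, do}, leaving only re.
Block 1, plot 2: block 1 has {fa, sol, re, la, mi, do} and plot 2 has {fa, mi, do}, leaving only ti.
Block 3, plot 2: block 3 has {fa, re, la, mi, do} and plot 2 has {ti, fa, mi, do}, leaving only sol.
Block 6 already has {ti, fa, la, mi} and plot 2 already has {ti, fa, sol, mi, do}, so block 6, plot 2 must be re.

re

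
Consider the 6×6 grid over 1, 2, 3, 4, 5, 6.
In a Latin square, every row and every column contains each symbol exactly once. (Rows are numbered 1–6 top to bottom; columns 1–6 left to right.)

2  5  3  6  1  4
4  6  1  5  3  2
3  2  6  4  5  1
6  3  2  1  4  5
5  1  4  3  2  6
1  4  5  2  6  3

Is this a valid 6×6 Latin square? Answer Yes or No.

Yes

Each row is a permutation of the 6 symbols, and so is each column.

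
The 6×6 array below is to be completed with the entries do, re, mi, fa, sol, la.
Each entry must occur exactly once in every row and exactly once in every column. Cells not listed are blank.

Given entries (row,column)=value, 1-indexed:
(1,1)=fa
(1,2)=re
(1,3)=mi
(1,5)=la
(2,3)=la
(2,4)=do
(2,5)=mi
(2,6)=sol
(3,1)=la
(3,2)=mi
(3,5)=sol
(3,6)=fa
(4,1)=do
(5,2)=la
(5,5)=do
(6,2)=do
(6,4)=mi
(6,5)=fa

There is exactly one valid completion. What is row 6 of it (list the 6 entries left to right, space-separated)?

Row 1, column 4: row 1 has {re, mi, fa, la} and column 4 has {do, mi}, leaving only sol.
Row 1, column 6: row 1 has {re, mi, fa, sol, la} and column 6 has {fa, sol}, leaving only do.
Row 2, column 1: row 2 has {do, mi, sol, la} and column 1 has {do, fa, la}, leaving only re.
Row 6, column 1: row 6 has {do, mi, fa} and column 1 has {do, re, fa, la}, leaving only sol.
Row 6, column 3: row 6 has {do, mi, fa, sol} and column 3 has {mi, la}, leaving only re.
Row 6, column 6: row 6 has {do, re, mi, fa, sol} and column 6 has {do, fa, sol}, leaving only la.
So row 6 reads: sol do re mi fa la.

sol do re mi fa la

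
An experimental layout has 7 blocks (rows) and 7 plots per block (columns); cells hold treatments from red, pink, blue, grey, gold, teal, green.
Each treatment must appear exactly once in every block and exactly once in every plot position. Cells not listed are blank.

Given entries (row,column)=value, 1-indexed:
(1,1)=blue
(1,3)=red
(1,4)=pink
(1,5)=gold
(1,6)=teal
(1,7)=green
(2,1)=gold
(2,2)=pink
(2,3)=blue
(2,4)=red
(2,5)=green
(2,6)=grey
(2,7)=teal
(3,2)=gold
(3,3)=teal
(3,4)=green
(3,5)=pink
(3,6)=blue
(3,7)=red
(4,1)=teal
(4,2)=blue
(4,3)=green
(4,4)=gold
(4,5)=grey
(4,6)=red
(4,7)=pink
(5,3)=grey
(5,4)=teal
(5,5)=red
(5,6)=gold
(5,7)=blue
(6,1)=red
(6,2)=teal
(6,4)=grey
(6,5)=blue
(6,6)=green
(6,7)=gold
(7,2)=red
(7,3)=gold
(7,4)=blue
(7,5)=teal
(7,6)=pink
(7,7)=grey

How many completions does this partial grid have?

1

Block 1, plot 2: eliminating its block and plot leaves {grey}.
Block 3, plot 1: eliminating its block and plot leaves {grey}.
Block 5, plot 1: eliminating its block and plot leaves {pink, green}.
Block 5, plot 2: eliminating its block and plot leaves {green}.
Block 6, plot 3: eliminating its block and plot leaves {pink}.
Block 7, plot 1: eliminating its block and plot leaves {green}.
Only one assignment across all blanks avoids any block or plot repeat, giving 1 completion.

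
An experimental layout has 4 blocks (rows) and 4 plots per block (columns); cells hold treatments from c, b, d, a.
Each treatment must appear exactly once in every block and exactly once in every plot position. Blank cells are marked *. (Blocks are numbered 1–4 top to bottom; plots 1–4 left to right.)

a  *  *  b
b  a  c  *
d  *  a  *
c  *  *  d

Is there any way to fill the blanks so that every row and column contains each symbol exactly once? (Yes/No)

No

Block 2, plot 4: block 2 together with plot 4 already contain {c, b, d, a} — every symbol — so nothing can go there. The grid has no valid completion.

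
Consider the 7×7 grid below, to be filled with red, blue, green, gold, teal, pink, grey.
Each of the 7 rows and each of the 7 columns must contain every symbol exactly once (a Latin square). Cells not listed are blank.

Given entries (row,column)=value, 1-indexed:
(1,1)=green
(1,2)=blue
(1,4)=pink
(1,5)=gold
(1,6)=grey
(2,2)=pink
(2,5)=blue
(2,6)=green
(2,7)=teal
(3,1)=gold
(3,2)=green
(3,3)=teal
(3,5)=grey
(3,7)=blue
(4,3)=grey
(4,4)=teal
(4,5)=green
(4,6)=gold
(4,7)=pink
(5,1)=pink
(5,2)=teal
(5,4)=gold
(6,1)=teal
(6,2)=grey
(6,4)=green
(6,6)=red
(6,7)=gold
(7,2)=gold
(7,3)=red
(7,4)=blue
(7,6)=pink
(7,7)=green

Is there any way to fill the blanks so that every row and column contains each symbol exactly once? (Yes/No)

No

Row 1, column 3: row 1 together with column 3 already contain {red, blue, green, gold, teal, pink, grey} — every symbol — so nothing can go there. The grid has no valid completion.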